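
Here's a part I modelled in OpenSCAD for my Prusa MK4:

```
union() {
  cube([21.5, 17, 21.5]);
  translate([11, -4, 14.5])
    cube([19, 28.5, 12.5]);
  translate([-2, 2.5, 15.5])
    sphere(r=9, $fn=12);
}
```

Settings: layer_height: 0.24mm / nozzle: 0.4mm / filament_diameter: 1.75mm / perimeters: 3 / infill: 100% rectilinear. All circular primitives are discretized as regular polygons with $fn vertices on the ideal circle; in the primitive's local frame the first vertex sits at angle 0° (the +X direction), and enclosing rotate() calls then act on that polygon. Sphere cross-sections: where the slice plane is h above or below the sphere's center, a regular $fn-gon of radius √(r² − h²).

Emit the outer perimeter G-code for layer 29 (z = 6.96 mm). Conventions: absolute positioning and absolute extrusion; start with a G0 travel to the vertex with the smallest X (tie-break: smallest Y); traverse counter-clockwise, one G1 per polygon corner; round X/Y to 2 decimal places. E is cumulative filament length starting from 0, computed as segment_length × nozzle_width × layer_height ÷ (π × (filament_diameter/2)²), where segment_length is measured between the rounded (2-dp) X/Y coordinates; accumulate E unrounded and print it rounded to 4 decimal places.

At z = 6.96 mm: the cube is present — its section is the full 21.5×17 rectangle; the cube at (11, -4) is absent (z outside [14.5, 27]); the sphere at (-2, 2.5): section is a regular 12-gon, circumradius = √(r²−h²) = √(9²−8.54²) = 2.840; Taking the union: the regions partially overlap (shared area 2.06 mm²), so overlapping operands fuse into one piece — 1 connected region. The outline is a single polygon with 15 vertices. Extrusion per mm of travel: 0.4 × 0.24 / (π × 0.875²) = 0.039912. Accumulating E over each segment gives final E = 3.4581.

G0 X-4.84 Y2.50 Z6.96
G1 X-4.46 Y1.08 E0.0587
G1 X-3.42 Y0.04 E0.1174
G1 X-2.00 Y-0.34 E0.1760
G1 X-0.58 Y0.04 E0.2347
G1 X0.00 Y0.62 E0.2674
G1 X0.00 Y0.00 E0.2922
G1 X21.50 Y0.00 E1.1503
G1 X21.50 Y17.00 E1.8288
G1 X0.00 Y17.00 E2.6869
G1 X0.00 Y4.38 E3.1906
G1 X-0.58 Y4.96 E3.2234
G1 X-2.00 Y5.34 E3.2820
G1 X-3.42 Y4.96 E3.3407
G1 X-4.46 Y3.92 E3.3994
G1 X-4.84 Y2.50 E3.4581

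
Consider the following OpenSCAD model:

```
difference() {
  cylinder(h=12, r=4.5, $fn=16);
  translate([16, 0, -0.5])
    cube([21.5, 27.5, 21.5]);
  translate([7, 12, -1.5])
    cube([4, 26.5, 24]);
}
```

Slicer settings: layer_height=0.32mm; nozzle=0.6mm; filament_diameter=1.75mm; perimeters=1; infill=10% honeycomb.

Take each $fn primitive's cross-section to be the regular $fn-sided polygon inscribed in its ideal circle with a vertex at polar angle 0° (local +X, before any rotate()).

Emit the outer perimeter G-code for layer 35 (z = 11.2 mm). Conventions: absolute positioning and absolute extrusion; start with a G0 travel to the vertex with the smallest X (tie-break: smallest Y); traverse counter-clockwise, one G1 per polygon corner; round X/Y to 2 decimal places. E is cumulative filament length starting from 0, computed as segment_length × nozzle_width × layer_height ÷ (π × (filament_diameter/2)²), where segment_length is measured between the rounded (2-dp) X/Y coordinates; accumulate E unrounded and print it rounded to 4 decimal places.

At z = 11.2 mm: the r=4.5 cylinder contributes a regular 16-gon of circumradius 4.5; the cube at (16, 0) (footprint 21.5×27.5) is included at this height; the cube at (7, 12) (footprint 4×26.5) is included at this height; Taking the first minus the rest: starting from the r=4.5 cylinder, the 21.5×27.5 cube at (16, 0) misses the remaining region (no effect); the 4×26.5 cube at (7, 12) misses the remaining region (no effect) — 1 connected region. The outline is a single polygon with 16 vertices. Extrusion per mm of travel: 0.6 × 0.32 / (π × 0.875²) = 0.079824. Accumulating E over each segment gives final E = 2.2425.

G0 X-4.50 Y0.00 Z11.20
G1 X-4.16 Y-1.72 E0.1400
G1 X-3.18 Y-3.18 E0.2803
G1 X-1.72 Y-4.16 E0.4207
G1 X0.00 Y-4.50 E0.5606
G1 X1.72 Y-4.16 E0.7006
G1 X3.18 Y-3.18 E0.8410
G1 X4.16 Y-1.72 E0.9813
G1 X4.50 Y0.00 E1.1213
G1 X4.16 Y1.72 E1.2612
G1 X3.18 Y3.18 E1.4016
G1 X1.72 Y4.16 E1.5420
G1 X0.00 Y4.50 E1.6819
G1 X-1.72 Y4.16 E1.8219
G1 X-3.18 Y3.18 E1.9622
G1 X-4.16 Y1.72 E2.1026
G1 X-4.50 Y0.00 E2.2425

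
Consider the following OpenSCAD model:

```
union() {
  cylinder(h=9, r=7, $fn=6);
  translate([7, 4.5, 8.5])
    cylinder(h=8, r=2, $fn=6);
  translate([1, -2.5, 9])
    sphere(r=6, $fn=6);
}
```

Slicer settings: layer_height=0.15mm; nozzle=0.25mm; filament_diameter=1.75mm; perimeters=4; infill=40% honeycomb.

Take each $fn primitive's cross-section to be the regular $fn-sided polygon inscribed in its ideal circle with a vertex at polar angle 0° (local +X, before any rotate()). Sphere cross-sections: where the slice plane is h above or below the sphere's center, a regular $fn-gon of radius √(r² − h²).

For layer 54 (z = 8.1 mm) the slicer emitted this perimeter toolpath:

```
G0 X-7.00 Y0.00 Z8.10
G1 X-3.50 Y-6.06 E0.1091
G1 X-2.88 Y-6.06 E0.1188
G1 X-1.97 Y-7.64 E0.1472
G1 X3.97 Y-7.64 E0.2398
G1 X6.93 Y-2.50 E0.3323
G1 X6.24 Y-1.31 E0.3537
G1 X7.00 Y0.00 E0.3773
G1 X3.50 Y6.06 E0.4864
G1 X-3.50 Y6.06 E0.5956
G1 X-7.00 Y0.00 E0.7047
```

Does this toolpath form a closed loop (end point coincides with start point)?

yes

Start point (G0): (-7.00, 0.00). End point (last G1): the path returns to the start — closed.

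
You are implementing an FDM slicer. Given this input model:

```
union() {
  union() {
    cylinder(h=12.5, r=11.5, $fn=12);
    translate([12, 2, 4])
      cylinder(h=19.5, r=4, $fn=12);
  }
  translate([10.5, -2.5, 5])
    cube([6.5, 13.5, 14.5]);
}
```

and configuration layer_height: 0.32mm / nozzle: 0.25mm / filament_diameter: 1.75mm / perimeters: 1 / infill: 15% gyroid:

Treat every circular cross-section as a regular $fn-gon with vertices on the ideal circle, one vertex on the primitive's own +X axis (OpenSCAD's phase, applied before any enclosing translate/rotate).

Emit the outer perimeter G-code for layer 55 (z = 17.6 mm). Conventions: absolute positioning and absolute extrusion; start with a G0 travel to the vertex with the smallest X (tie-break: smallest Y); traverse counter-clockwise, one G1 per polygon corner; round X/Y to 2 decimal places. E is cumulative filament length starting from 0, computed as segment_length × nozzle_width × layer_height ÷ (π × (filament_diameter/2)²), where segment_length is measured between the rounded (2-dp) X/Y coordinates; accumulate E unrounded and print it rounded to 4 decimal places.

G0 X8.00 Y2.00 Z17.60
G1 X8.54 Y0.00 E0.0689
G1 X10.00 Y-1.46 E0.1376
G1 X10.50 Y-1.60 E0.1548
G1 X10.50 Y-2.50 E0.1848
G1 X17.00 Y-2.50 E0.4010
G1 X17.00 Y11.00 E0.8500
G1 X10.50 Y11.00 E1.0662
G1 X10.50 Y5.60 E1.2458
G1 X10.00 Y5.46 E1.2630
G1 X8.54 Y4.00 E1.3317
G1 X8.00 Y2.00 E1.4006

At z = 17.6 mm: the cylinder does not reach this height (z outside [0, 12.5]); the cylinder at (12, 2): section is a regular 12-gon, circumradius r=4; Combining (union): only the r=4 cylinder at (12, 2) is present, so the union is just that shape — 1 connected region; the 6.5×13.5 cube at (10.5, -2.5) contributes its full rectangle; Merging all regions: the regions partially overlap (shared area 35.40 mm²), so overlapping operands fuse into one piece — 1 connected region. The outline is a single polygon with 11 vertices. Extrusion per mm of travel: 0.25 × 0.32 / (π × 0.875²) = 0.033260. Accumulating E over each segment gives final E = 1.4006.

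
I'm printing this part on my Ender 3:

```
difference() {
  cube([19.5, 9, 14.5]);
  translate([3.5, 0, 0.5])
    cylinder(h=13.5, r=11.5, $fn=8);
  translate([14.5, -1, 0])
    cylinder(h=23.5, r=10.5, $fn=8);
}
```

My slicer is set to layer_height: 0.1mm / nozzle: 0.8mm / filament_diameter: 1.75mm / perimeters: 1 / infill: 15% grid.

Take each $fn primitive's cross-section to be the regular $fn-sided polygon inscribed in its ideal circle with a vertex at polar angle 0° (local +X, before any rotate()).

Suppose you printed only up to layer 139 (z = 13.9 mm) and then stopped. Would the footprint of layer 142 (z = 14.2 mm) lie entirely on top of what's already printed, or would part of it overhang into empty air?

part overhangs

Compare the two slices. At z = 13.9: the cube is present — its section is the full 19.5×9 rectangle (area 175.50 mm²); the r=11.5 cylinder at (3.5, 0) gives a regular 8-gon of circumradius 11.5 (constant along its height) (area = (8/2)·11.500²·sin(360°/8) = 374.06 mm²); the cylinder at (14.5, -1): section is a regular 8-gon, circumradius r=10.5 (area = (8/2)·10.500²·sin(360°/8) = 311.83 mm²); Subtracting the remaining from the first: starting from the 19.5×9 cube (175.50 mm²), the r=11.5 cylinder at (3.5, 0) partially overlaps it — only the 117.47 mm² overlap (of its 374.06 mm²) is removed, clipping the outline; the r=10.5 cylinder at (14.5, -1) partially overlaps it — only the 53.59 mm² overlap (of its 311.83 mm²) is removed, clipping the outline — area = 4.44 mm². At z = 14.2: the 19.5×9 cube contributes its full rectangle (area 175.50 mm²); the cylinder at (3.5, 0) is not intersected at this z (z outside [0.5, 14]); the r=10.5 cylinder at (14.5, -1) contributes a regular 8-gon of circumradius 10.5 (area = (8/2)·10.500²·sin(360°/8) = 311.83 mm²); Taking the first minus the rest: starting from the 19.5×9 cube (175.50 mm²), the r=10.5 cylinder at (14.5, -1) partially overlaps it — only the 109.38 mm² overlap (of its 311.83 mm²) is removed, clipping the outline — area = 66.12 mm². Checking containment: at z = 14.2 the cross-section extends beyond the z = 13.9 cross-section by about 61.67 mm².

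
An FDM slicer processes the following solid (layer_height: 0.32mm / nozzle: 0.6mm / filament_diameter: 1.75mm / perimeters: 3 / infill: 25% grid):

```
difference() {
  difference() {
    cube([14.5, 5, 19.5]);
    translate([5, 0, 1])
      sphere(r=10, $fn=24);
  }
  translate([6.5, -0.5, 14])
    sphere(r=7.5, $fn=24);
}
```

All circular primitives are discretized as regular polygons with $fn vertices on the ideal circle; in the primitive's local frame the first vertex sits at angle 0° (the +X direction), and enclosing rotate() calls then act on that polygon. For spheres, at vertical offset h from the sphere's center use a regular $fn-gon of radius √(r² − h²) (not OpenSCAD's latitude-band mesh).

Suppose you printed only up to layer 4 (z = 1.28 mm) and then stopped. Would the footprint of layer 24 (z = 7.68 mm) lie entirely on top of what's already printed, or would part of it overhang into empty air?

Compare the two slices. At z = 1.28: the cube (footprint 14.5×5) is included at this height (area 72.50 mm²); the r=10 sphere at (5, 0) slices to a regular 24-gon of circumradius 9.996 (√(r²−h²) with h=0.28 from center) (area = (24/2)·9.996²·sin(360°/24) = 310.34 mm²); Taking the first minus the rest: starting from the 14.5×5 cube (72.50 mm²), the r=10 sphere at (5, 0) partially overlaps it — only the 71.64 mm² overlap (of its 310.34 mm²) is removed, clipping the outline — area = 0.86 mm²; the sphere at (6.5, -0.5) is absent (|z−center|=12.720 > r=7.5); After the difference (first − rest): none of the subtracted shapes is present at this height, so the result so far is unchanged — area = 0.86 mm². At z = 7.68: the cube (footprint 14.5×5) is included at this height (area 72.50 mm²); the r=10 sphere at (5, 0) contributes a regular 24-gon of circumradius √(10²−6.68²) = 7.442 (area = (24/2)·7.442²·sin(360°/24) = 171.99 mm²); Taking the first minus the rest: starting from the 14.5×5 cube (72.50 mm²), the r=10 sphere at (5, 0) partially overlaps it — only the 58.94 mm² overlap (of its 171.99 mm²) is removed, clipping the outline — area = 13.56 mm²; the sphere at (6.5, -0.5): section is a regular 24-gon, circumradius = √(r²−h²) = √(7.5²−6.32²) = 4.038 (area = (24/2)·4.038²·sin(360°/24) = 50.65 mm²); Taking the first minus the rest: starting from the result so far (13.56 mm²), the r=7.5 sphere at (6.5, -0.5) misses the remaining region (no effect) — area = 13.56 mm². Checking containment: at z = 7.68 the cross-section extends beyond the z = 1.28 cross-section by about 12.70 mm².

part overhangs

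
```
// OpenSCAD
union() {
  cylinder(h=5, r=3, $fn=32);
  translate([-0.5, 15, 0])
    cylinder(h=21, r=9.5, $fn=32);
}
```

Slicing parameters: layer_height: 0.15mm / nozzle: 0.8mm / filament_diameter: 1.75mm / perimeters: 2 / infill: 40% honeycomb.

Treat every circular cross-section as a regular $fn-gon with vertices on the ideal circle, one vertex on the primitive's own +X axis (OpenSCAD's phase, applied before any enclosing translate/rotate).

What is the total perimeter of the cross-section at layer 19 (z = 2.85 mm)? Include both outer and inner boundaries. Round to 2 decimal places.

78.41 mm

At z = 2.85 mm: the cylinder: section is a regular 32-gon, circumradius r=3 (perimeter = 2·32·3.000·sin(180°/32) = 18.82 mm); the r=9.5 cylinder at (-0.5, 15) gives a regular 32-gon of circumradius 9.5 (constant along its height) (perimeter = 2·32·9.500·sin(180°/32) = 59.59 mm); Taking the union: the 2 present regions are separate (no shared area or edge), so areas and boundary lengths simply add and each stays a separate island — boundary = 78.41 mm. Overall, the cross-section has 2 separate islands. Total boundary length (outer) = 78.41 mm.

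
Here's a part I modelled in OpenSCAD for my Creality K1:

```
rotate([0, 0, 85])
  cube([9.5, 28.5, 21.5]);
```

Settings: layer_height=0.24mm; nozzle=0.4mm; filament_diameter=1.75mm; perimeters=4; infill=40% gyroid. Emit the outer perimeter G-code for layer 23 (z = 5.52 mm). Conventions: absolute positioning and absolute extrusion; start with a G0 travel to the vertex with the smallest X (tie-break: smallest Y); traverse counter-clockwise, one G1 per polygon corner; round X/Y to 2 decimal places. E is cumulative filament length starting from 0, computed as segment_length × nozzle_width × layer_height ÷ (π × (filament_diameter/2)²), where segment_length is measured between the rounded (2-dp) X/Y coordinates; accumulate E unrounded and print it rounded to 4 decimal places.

At z = 5.52 mm: the 9.5×28.5 cube contributes its full rectangle; (whole slice rotated 85° about Z — lengths, areas and connectivity unchanged). The outline is a single polygon with 4 vertices. Extrusion per mm of travel: 0.4 × 0.24 / (π × 0.875²) = 0.039912. Accumulating E over each segment gives final E = 3.0333.

G0 X-28.39 Y2.48 Z5.52
G1 X0.00 Y0.00 E1.1374
G1 X0.83 Y9.46 E1.5164
G1 X-27.56 Y11.95 E2.6539
G1 X-28.39 Y2.48 E3.0333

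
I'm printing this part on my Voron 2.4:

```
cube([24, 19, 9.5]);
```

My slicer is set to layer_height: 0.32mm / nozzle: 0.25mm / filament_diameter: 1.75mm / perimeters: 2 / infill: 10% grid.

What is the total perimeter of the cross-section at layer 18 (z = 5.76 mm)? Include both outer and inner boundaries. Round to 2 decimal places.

At z = 5.76 mm: the 24×19 cube contributes its full rectangle (perimeter 86.00 mm). Overall, the cross-section is a single solid region. Total boundary length (outer) = 86.00 mm.

86.00 mm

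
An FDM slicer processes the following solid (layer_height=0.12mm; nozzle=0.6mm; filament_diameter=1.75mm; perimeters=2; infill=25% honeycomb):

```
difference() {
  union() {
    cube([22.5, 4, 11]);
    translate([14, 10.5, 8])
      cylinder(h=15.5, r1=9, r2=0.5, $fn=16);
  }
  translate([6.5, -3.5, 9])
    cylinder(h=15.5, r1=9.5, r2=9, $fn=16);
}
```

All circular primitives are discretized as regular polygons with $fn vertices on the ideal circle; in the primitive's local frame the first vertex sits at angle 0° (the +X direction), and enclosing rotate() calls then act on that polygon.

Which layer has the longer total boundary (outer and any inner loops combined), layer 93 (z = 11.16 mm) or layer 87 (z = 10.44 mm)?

Layer 93 (z = 11.16): the cube is not intersected at this z (z outside [0, 11]); the cone at (14, 10.5) contributes a regular 16-gon of circumradius 7.267 (interpolated between r1=9 and r2=0.5 at t=0.204) (perimeter = 2·16·7.267·sin(180°/16) = 45.37 mm); Combining (union): only the cone at (14, 10.5) is present, so the union is just that shape — boundary = 45.37 mm; the cone at (6.5, -3.5): at t=0.139 of its height the radius interpolates to r₁+(r₂−r₁)t = 9.430, giving a regular 16-gon of that circumradius (perimeter = 2·16·9.430·sin(180°/16) = 58.87 mm); After the difference (first − rest): starting from that combined region, the cone at (6.5, -3.5) partially overlaps it — only the 1.75 mm² overlap (of its 272.26 mm²) is removed, clipping the outline — boundary = 45.35 mm. So its perimeter = 45.35 mm. Layer 87 (z = 10.44): the cube is present — its section is the full 22.5×4 rectangle (perimeter 53.00 mm); the cone at (14, 10.5) (r1=9→r2=0.5) has section circumradius 7.662 here — a regular 16-gon (perimeter = 2·16·7.662·sin(180°/16) = 47.83 mm); Combining (union): the regions partially overlap (shared area 5.60 mm²), so the edge portions inside another operand are dropped and the merged outline is re-measured after clipping — boundary = 85.17 mm; the cone at (6.5, -3.5) (r1=9.5→r2=9) has section circumradius 9.454 here — a regular 16-gon (perimeter = 2·16·9.454·sin(180°/16) = 59.02 mm); Taking the first minus the rest: starting from that combined region, the cone at (6.5, -3.5) partially overlaps it — only the 57.74 mm² overlap (of its 273.60 mm²) is removed, clipping the outline — boundary = 65.53 mm. So its perimeter = 65.53 mm. Layer 87 is larger (65.53 vs 45.35 mm).

layer 87 (z = 10.44 mm)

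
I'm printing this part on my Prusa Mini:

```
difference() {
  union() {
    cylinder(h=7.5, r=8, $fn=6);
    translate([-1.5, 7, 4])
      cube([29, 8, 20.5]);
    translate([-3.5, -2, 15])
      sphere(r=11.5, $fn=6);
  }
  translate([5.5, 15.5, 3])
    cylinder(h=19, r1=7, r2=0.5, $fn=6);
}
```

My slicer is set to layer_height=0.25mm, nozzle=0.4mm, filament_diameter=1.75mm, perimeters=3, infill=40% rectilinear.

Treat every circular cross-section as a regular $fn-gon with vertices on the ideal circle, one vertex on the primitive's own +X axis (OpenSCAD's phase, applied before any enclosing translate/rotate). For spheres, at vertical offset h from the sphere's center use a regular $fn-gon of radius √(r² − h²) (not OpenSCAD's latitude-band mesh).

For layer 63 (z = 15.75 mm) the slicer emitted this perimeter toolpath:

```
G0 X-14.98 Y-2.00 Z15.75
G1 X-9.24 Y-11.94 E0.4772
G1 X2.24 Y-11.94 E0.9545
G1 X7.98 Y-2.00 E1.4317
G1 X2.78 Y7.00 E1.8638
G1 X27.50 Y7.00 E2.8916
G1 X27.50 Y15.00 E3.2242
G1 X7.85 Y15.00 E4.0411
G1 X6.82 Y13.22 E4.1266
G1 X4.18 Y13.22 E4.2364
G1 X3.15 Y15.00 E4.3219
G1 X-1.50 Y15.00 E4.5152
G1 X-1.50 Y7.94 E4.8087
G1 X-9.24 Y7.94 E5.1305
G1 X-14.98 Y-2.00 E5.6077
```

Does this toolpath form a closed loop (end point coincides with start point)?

yes

Start point (G0): (-14.98, -2.00). End point (last G1): the path returns to the start — closed.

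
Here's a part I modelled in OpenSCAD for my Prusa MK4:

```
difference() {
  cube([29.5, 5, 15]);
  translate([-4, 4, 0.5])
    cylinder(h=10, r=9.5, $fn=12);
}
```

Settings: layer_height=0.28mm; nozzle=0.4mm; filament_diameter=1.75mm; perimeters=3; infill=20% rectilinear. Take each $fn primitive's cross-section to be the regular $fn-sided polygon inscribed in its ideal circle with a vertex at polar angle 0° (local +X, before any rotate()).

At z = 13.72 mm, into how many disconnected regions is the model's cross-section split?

1

At z = 13.72 mm: the cube (footprint 29.5×5) is included at this height; the cylinder at (-4, 4) does not reach this height (z outside [0.5, 10.5]); Taking the first minus the rest: none of the subtracted shapes is present at this height, so the 29.5×5 cube is unchanged — 1 connected region. The result has 1 disconnected region.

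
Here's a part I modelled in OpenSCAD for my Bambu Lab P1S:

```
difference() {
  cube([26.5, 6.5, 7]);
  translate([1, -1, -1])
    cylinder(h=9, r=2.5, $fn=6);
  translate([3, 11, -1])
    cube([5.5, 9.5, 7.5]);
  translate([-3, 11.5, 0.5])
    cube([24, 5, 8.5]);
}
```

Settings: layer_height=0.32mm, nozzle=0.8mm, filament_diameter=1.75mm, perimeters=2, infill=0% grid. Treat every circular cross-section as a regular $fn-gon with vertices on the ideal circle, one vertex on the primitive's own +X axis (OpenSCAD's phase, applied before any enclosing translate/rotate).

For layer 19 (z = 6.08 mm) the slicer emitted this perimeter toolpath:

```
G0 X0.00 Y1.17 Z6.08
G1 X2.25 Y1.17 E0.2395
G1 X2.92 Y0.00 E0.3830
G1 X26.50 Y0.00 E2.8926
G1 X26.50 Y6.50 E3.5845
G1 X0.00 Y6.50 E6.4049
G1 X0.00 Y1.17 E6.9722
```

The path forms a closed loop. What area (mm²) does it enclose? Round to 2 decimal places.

169.23 mm²

Apply the shoelace formula to the sequence of (X, Y) vertices; enclosed area = 169.23 mm².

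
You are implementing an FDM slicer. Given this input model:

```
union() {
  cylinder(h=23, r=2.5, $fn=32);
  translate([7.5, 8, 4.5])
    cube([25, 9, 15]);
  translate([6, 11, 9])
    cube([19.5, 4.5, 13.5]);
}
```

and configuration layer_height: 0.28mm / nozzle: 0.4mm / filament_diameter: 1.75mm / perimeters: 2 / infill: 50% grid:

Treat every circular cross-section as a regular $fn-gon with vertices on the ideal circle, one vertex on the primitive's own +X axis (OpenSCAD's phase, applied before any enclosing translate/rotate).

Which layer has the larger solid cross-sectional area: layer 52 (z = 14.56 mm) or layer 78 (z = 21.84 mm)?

Layer 52 (z = 14.56): the cylinder: section is a regular 32-gon, circumradius r=2.5 (area = (32/2)·2.500²·sin(360°/32) = 19.51 mm²); the cube at (7.5, 8) (footprint 25×9) is included at this height (area 225.00 mm²); the cube at (6, 11) is present — its section is the full 19.5×4.5 rectangle (area 87.75 mm²); Taking the union: the regions partially overlap — summed areas 332.26 mm² minus the doubly-counted overlap 81.00 mm² gives 251.26 mm² — area = 251.26 mm². So its area = 251.26 mm². Layer 78 (z = 21.84): the r=2.5 cylinder contributes a regular 32-gon of circumradius 2.5 (area = (32/2)·2.500²·sin(360°/32) = 19.51 mm²); the cube at (7.5, 8) does not reach this height (z outside [4.5, 19.5]); the 19.5×4.5 cube at (6, 11) contributes its full rectangle (area 87.75 mm²); Merging all regions: the 2 present regions are separate (no shared area or edge), so areas and boundary lengths simply add and each stays a separate island — area = 107.26 mm². So its area = 107.26 mm². Layer 52 is larger (251.26 vs 107.26 mm²).

layer 52 (z = 14.56 mm)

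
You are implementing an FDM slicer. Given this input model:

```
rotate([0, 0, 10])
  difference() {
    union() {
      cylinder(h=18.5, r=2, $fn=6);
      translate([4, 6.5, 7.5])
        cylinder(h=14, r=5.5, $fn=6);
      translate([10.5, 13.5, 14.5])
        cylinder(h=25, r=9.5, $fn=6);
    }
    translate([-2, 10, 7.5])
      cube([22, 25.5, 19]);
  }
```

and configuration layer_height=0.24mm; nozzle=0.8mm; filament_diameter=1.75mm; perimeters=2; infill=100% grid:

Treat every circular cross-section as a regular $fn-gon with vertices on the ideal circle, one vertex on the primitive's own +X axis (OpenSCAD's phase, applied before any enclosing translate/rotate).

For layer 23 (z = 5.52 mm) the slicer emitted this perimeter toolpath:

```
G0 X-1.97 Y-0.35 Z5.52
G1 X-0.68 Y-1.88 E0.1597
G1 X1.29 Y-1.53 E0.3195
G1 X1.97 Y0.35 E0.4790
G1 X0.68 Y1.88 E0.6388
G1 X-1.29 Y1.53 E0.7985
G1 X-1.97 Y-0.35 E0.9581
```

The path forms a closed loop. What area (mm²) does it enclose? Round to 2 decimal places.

10.40 mm²

Apply the shoelace formula to the sequence of (X, Y) vertices; enclosed area = 10.40 mm².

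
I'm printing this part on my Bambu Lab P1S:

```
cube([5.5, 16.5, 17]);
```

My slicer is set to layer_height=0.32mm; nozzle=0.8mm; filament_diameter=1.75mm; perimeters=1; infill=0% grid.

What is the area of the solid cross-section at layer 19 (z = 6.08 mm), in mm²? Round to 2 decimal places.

At z = 6.08 mm: the cube (footprint 5.5×16.5) is included at this height (area 90.75 mm²). Overall, the cross-section is a single solid region. Net area = 90.75 mm².

90.75 mm²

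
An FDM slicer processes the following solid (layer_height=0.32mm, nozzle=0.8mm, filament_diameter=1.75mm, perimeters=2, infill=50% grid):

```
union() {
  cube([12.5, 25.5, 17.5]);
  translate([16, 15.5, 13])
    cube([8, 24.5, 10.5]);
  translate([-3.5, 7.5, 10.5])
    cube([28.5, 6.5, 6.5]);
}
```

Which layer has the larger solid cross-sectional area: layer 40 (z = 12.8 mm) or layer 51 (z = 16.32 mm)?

Layer 40 (z = 12.8): the cube (footprint 12.5×25.5) is included at this height (area 318.75 mm²); the cube at (16, 15.5) is absent (z outside [13, 23.5]); the cube at (-3.5, 7.5) (footprint 28.5×6.5) is included at this height (area 185.25 mm²); Taking the union: the regions partially overlap — summed areas 504.00 mm² minus the doubly-counted overlap 81.25 mm² gives 422.75 mm² — area = 422.75 mm². So its area = 422.75 mm². Layer 51 (z = 16.32): the cube (footprint 12.5×25.5) is included at this height (area 318.75 mm²); the cube at (16, 15.5) is present — its section is the full 8×24.5 rectangle (area 196.00 mm²); the cube at (-3.5, 7.5) (footprint 28.5×6.5) is included at this height (area 185.25 mm²); Combining (union): the regions partially overlap — summed areas 700.00 mm² minus the doubly-counted overlap 81.25 mm² gives 618.75 mm² — area = 618.75 mm². So its area = 618.75 mm². Layer 51 is larger (618.75 vs 422.75 mm²).

layer 51 (z = 16.32 mm)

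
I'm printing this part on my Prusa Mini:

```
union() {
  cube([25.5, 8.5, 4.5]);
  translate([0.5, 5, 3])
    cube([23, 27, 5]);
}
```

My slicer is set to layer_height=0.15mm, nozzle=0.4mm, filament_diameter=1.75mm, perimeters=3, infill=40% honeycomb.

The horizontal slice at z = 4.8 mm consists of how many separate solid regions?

1

At z = 4.8 mm: the cube is absent (z outside [0, 4.5]); the cube at (0.5, 5) (footprint 23×27) is included at this height; Combining (union): only the 23×27 cube at (0.5, 5) is present, so the union is just that shape — 1 connected region. The result has 1 disconnected region.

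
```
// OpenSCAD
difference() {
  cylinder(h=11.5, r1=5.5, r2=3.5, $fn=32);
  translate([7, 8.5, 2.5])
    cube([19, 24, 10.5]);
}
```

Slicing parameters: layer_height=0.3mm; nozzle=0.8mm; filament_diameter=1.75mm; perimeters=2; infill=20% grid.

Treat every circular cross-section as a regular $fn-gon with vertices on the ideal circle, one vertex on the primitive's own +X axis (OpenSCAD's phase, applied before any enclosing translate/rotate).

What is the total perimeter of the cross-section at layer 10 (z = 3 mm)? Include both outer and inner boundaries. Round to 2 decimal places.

At z = 3 mm: the cone: at t=0.261 of its height the radius interpolates to r₁+(r₂−r₁)t = 4.978, giving a regular 32-gon of that circumradius (perimeter = 2·32·4.978·sin(180°/32) = 31.23 mm); the 19×24 cube at (7, 8.5) contributes its full rectangle (perimeter 86.00 mm); After the difference (first − rest): starting from the cone, the 19×24 cube at (7, 8.5) misses the remaining region (no effect) — boundary = 31.23 mm. Overall, the cross-section is a single solid region. Total boundary length (outer) = 31.23 mm.

31.23 mm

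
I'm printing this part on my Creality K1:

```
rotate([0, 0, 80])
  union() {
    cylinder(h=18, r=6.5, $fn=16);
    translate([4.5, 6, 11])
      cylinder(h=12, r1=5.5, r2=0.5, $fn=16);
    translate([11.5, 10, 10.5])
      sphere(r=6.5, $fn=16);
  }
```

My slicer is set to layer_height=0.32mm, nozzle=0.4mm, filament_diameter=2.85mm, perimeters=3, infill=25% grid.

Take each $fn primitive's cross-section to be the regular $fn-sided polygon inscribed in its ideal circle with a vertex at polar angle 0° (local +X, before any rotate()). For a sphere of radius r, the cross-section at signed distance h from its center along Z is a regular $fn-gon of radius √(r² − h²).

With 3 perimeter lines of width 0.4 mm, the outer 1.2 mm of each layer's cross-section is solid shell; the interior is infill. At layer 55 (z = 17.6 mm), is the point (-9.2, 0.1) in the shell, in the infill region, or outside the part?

outside

At z = 17.6 mm: the cylinder: section is a regular 16-gon, circumradius r=6.5; the cone at (4.5, 6) contributes a regular 16-gon of circumradius 2.750 (interpolated between r1=5.5 and r2=0.5 at t=0.550); the sphere at (11.5, 10) is not intersected at this z (|z−center|=7.100 > r=6.5); Taking the union: the regions partially overlap (shared area 5.15 mm²), so overlapping operands fuse into one piece — 1 connected region; (rotated 80° about Z; rotation is an isometry so areas/perimeters/island counts are preserved). Overall, the cross-section is a single solid region. Undo the 80° rotation: the query point maps to (-1.499, 9.078) in the un-rotated model frame. The nearest boundary edge runs (-2.49, 6.01)→(0.00, 6.50); distance from the point to it = 2.82 mm. The point is not inside any of the regions above, so it lies outside the cross-section (2.82 mm from the nearest boundary).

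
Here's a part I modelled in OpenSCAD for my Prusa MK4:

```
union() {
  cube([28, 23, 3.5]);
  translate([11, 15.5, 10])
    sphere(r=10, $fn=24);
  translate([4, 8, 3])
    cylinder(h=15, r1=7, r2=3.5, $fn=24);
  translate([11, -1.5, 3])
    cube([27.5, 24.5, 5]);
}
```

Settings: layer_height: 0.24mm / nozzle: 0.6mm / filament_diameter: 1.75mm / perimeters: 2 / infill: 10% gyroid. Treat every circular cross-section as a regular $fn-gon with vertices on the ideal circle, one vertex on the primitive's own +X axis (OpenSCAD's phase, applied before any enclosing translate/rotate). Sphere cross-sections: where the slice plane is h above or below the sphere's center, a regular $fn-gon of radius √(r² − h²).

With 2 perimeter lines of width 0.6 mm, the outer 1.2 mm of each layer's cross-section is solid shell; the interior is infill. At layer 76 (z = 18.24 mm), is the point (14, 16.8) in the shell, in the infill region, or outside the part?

infill

At z = 18.24 mm: the cube does not reach this height (z outside [0, 3.5]); the r=10 sphere at (11, 15.5) slices to a regular 24-gon of circumradius 5.666 (√(r²−h²) with h=8.24 from center); the cone at (4, 8) does not reach this height (z outside [3, 18]); the cube at (11, -1.5) is not intersected at this z (z outside [3, 8]); Taking the union: only the r=10 sphere at (11, 15.5) is present, so the union is just that shape — 1 connected region. Overall, the cross-section is a single solid region. The nearest boundary edge runs (16.47, 16.97)→(15.91, 18.33); distance from the point to it = 2.35 mm. The point is inside the cross-section and 2.35 mm from the nearest boundary — more than the 1.2 mm shell width (2 × 0.6), so it's in the infill interior.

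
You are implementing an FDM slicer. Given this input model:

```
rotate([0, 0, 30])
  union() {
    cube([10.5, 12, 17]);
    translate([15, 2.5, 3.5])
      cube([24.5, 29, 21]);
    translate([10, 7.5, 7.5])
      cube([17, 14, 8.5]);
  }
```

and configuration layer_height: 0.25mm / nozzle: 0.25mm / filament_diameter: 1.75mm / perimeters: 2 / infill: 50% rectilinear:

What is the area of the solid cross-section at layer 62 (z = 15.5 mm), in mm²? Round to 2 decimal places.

At z = 15.5 mm: the cube (footprint 10.5×12) is included at this height (area 126.00 mm²); the cube at (15, 2.5) is present — its section is the full 24.5×29 rectangle (area 710.50 mm²); the 17×14 cube at (10, 7.5) contributes its full rectangle (area 238.00 mm²); Combining (union): the regions partially overlap — summed areas 1074.50 mm² minus the doubly-counted overlap 170.25 mm² gives 904.25 mm² — area = 904.25 mm²; (whole slice rotated 30° about Z — lengths, areas and connectivity unchanged). Overall, the cross-section is a single solid region. Net area = 904.25 mm².

904.25 mm²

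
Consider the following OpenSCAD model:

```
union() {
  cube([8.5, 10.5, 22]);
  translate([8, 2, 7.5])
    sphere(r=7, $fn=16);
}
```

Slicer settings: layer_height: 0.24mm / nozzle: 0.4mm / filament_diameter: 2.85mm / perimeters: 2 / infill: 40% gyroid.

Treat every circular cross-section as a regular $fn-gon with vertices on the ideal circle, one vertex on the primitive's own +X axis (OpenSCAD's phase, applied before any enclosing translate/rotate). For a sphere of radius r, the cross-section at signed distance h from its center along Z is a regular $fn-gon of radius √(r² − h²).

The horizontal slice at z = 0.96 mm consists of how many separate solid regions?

At z = 0.96 mm: the cube (footprint 8.5×10.5) is included at this height; the sphere at (8, 2): section is a regular 16-gon, circumradius = √(r²−h²) = √(7²−6.54²) = 2.496; Taking the union: the regions partially overlap (shared area 11.30 mm²), so overlapping operands fuse into one piece — 1 connected region. The result has 1 disconnected region.

1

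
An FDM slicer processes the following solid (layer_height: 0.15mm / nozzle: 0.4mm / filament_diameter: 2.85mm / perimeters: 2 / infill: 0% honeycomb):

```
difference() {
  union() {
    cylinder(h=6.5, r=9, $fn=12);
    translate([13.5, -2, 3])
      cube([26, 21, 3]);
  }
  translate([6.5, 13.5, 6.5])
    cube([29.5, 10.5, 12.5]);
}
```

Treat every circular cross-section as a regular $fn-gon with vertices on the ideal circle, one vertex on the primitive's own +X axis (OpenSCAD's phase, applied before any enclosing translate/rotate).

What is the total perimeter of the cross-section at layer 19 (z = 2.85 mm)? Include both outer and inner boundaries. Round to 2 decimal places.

55.90 mm

At z = 2.85 mm: the r=9 cylinder contributes a regular 12-gon of circumradius 9 (perimeter = 2·12·9.000·sin(180°/12) = 55.90 mm); the cube at (13.5, -2) is not intersected at this z (z outside [3, 6]); Combining (union): only the r=9 cylinder is present, so the union is just that shape — boundary = 55.90 mm; the cube at (6.5, 13.5) is not intersected at this z (z outside [6.5, 19]); Taking the first minus the rest: none of the subtracted shapes is present at this height, so the result so far is unchanged — boundary = 55.90 mm. Overall, the cross-section is a single solid region. Total boundary length (outer) = 55.90 mm.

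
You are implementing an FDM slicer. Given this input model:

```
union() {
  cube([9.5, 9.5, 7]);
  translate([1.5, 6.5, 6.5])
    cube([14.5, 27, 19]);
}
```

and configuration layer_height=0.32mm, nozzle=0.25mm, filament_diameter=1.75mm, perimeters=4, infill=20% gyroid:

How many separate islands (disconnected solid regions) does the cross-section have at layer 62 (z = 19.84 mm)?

At z = 19.84 mm: the cube does not reach this height (z outside [0, 7]); the cube at (1.5, 6.5) is present — its section is the full 14.5×27 rectangle; Merging all regions: only the 14.5×27 cube at (1.5, 6.5) is present, so the union is just that shape — 1 connected region. Overall, the cross-section is a single solid region. Island count = 1.

1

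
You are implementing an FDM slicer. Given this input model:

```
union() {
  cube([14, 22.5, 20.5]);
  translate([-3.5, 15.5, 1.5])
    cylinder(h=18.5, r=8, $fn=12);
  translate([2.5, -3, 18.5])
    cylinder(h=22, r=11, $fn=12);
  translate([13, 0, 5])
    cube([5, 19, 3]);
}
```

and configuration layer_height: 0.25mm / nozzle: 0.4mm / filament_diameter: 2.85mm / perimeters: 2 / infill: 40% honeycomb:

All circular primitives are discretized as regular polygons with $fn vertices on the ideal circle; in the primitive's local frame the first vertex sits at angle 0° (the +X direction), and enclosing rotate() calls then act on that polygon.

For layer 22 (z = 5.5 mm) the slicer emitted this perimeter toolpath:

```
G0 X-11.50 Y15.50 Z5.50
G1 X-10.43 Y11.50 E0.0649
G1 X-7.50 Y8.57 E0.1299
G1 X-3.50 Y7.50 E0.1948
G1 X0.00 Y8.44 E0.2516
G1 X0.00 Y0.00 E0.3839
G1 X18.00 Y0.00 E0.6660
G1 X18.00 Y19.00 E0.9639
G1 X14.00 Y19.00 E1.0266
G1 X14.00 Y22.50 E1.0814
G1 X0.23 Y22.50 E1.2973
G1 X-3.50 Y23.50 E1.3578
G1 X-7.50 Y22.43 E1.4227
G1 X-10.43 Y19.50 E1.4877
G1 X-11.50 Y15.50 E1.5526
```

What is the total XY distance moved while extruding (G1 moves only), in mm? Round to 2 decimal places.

Sum the Euclidean lengths of each G1 segment: total = 99.05 mm.

99.05 mm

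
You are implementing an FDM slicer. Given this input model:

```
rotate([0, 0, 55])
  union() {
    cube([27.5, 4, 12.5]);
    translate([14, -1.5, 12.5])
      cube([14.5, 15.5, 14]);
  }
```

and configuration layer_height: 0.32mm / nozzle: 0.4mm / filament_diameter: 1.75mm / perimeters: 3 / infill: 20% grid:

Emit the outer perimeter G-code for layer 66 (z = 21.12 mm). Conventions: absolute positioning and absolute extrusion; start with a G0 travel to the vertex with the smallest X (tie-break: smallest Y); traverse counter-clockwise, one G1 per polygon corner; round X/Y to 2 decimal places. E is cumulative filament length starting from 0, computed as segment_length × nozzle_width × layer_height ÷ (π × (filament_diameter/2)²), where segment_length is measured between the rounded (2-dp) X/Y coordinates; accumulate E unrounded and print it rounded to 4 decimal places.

G0 X-3.44 Y19.50 Z21.12
G1 X9.26 Y10.61 E0.8250
G1 X17.58 Y22.49 E1.5968
G1 X4.88 Y31.38 E2.4218
G1 X-3.44 Y19.50 E3.1936

At z = 21.12 mm: the cube is not intersected at this z (z outside [0, 12.5]); the cube at (14, -1.5) is present — its section is the full 14.5×15.5 rectangle; Merging all regions: only the 14.5×15.5 cube at (14, -1.5) is present, so the union is just that shape — 1 connected region; (rotated 55° about Z; rotation is an isometry so areas/perimeters/island counts are preserved). The outline is a single polygon with 4 vertices. Extrusion per mm of travel: 0.4 × 0.32 / (π × 0.875²) = 0.053216. Accumulating E over each segment gives final E = 3.1936.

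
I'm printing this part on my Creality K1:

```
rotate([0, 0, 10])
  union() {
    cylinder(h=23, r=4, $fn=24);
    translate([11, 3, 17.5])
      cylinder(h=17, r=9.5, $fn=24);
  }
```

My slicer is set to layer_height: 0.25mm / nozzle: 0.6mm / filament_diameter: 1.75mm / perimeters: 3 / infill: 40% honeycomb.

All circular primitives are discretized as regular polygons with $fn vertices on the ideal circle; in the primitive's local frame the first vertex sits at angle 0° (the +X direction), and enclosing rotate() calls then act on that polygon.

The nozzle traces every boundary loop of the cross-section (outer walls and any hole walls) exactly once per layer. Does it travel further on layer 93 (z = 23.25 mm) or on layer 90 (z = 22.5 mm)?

Layer 93 (z = 23.25): the cylinder is absent (z outside [0, 23]); the r=9.5 cylinder at (11, 3) contributes a regular 24-gon of circumradius 9.5 (perimeter = 2·24·9.500·sin(180°/24) = 59.52 mm); Taking the union: only the r=9.5 cylinder at (11, 3) is present, so the union is just that shape — boundary = 59.52 mm; (whole slice rotated 10° about Z — lengths, areas and connectivity unchanged). So its perimeter = 59.52 mm. Layer 90 (z = 22.5): the r=4 cylinder contributes a regular 24-gon of circumradius 4 (perimeter = 2·24·4.000·sin(180°/24) = 25.06 mm); the cylinder at (11, 3): section is a regular 24-gon, circumradius r=9.5 (perimeter = 2·24·9.500·sin(180°/24) = 59.52 mm); Taking the union: the regions partially overlap (shared area 8.69 mm²), so the edge portions inside another operand are dropped and the merged outline is re-measured after clipping — boundary = 71.13 mm; (whole slice rotated 10° about Z — lengths, areas and connectivity unchanged). So its perimeter = 71.13 mm. Layer 90 is larger (71.13 vs 59.52 mm).

layer 90 (z = 22.5 mm)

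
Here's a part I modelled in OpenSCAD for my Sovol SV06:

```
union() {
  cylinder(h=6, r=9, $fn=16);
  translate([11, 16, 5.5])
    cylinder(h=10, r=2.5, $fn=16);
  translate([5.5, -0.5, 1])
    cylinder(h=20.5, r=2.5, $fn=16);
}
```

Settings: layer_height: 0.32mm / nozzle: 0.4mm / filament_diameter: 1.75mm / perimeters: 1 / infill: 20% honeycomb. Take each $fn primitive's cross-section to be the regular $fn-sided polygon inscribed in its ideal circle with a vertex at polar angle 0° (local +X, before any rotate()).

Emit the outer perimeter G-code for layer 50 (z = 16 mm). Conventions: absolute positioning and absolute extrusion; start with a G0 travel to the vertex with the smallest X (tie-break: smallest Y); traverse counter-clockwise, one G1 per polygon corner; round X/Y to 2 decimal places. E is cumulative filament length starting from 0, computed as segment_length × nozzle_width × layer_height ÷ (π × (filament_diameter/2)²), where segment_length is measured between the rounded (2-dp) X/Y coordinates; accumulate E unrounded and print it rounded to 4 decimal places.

G0 X3.00 Y-0.50 Z16.00
G1 X3.19 Y-1.46 E0.0521
G1 X3.73 Y-2.27 E0.1039
G1 X4.54 Y-2.81 E0.1557
G1 X5.50 Y-3.00 E0.2078
G1 X6.46 Y-2.81 E0.2598
G1 X7.27 Y-2.27 E0.3117
G1 X7.81 Y-1.46 E0.3635
G1 X8.00 Y-0.50 E0.4155
G1 X7.81 Y0.46 E0.4676
G1 X7.27 Y1.27 E0.5194
G1 X6.46 Y1.81 E0.5712
G1 X5.50 Y2.00 E0.6233
G1 X4.54 Y1.81 E0.6754
G1 X3.73 Y1.27 E0.7272
G1 X3.19 Y0.46 E0.7790
G1 X3.00 Y-0.50 E0.8311

At z = 16 mm: the cylinder is not intersected at this z (z outside [0, 6]); the cylinder at (11, 16) is absent (z outside [5.5, 15.5]); the r=2.5 cylinder at (5.5, -0.5) contributes a regular 16-gon of circumradius 2.5; Combining (union): only the r=2.5 cylinder at (5.5, -0.5) is present, so the union is just that shape — 1 connected region. The outline is a single polygon with 16 vertices. Extrusion per mm of travel: 0.4 × 0.32 / (π × 0.875²) = 0.053216. Accumulating E over each segment gives final E = 0.8311.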